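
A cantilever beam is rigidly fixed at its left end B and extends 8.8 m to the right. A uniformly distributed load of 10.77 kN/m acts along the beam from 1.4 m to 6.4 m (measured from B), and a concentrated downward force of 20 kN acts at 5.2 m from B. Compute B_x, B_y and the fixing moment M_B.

Resultant of the distributed load: 10.77 × 5 = 53.85 kN at 3.9 m from B.
ΣF_x = 0: B_x = 0.
ΣF_y = 0: B_y − 10.77·5 − 20 = 0 → B_y = 73.85 kN.
ΣM about B: M_B − (10.77·5)·3.9 − 20·5.2 = 0 → M_B = 314.0 kN·m.

B_x = 0, B_y = 73.85 kN, M_B = 314.0 kN·m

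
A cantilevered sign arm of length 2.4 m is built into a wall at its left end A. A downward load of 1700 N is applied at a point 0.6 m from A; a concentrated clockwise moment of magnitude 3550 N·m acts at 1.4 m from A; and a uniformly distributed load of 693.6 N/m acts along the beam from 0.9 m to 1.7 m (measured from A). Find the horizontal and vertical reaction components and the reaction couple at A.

Resultant of the distributed load: 693.6 × 0.8 = 554.88 N at 1.3 m from A.
ΣF_x = 0: A_x = 0.
ΣF_y = 0: A_y − 1700 − 693.6·0.8 = 0 → A_y = 2255 N.
ΣM about A: M_A − 1700·0.6 − 3550 − (693.6·0.8)·1.3 = 0 → M_A = 5291 N·m.

A_x = 0, A_y = 2255 N, M_A = 5291 N·m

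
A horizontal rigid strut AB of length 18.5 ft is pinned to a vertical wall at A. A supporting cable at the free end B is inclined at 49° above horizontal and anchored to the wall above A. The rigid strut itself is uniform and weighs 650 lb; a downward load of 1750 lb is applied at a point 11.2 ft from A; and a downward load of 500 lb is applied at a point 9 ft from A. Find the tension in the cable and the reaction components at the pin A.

ΣM about A: T·sin49°·18.5 − 650·9.25 − 1750·11.2 − 500·9 = 0 → T = 30112.5/(18.5·0.75471) = 2156.73 ≈ 2157 lb.
ΣF_x = 0: A_x − T·cos49° = 0 → A_x = 2156.73 × 0.656059 = 1415 lb.
ΣF_y = 0: A_y + T·sin49° − 650 − 1750 − 500 = 0 → A_y = 2900 − 2156.73 × 0.75471 = 1272 lb.

T = 2157 lb, A_x = 1415 lb, A_y = 1272 lb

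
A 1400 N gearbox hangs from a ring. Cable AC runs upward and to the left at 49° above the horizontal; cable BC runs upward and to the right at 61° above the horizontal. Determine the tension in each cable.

T_AC = 722.3 N, T_BC = 977.4 N

ΣF_x = 0: −T_AC·cos49° + T_BC·cos61° = 0 → T_BC = 1.35323·T_AC.
ΣF_y = 0: T_AC·sin49° + T_BC·sin61° = 1400.
Substitute: T_AC·(0.75471 + 1.35323·0.87462) = 1400 → T_AC = 722.293 ≈ 722.3 N.
Then T_BC = 1.35323 × 722.293 = 977.4 N.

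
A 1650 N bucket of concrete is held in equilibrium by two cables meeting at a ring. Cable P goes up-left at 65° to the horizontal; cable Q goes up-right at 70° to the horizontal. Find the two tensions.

T_P = 798.1 N, T_Q = 986.2 N

ΣF_x = 0: −T_P·cos65° + T_Q·cos70° = 0 → T_Q = 1.23565·T_P.
ΣF_y = 0: T_P·sin65° + T_Q·sin70° = 1650.
Substitute: T_P·(0.906308 + 1.23565·0.939693) = 1650 → T_P = 798.089 ≈ 798.1 N.
Then T_Q = 1.23565 × 798.089 = 986.2 N.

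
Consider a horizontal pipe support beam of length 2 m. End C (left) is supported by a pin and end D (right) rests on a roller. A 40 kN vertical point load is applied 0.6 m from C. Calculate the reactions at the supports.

ΣM about C: D_y·2 − 40·0.6 = 0 → D_y = 24/2 = 12.00 kN.
ΣF_y = 0: C_y + 12 − 40 = 0 → C_y = 28.00 kN.
ΣF_x = 0: no horizontal applied forces, so C_x = 0.

C_x = 0, C_y = 28.00 kN, D_y = 12.00 kN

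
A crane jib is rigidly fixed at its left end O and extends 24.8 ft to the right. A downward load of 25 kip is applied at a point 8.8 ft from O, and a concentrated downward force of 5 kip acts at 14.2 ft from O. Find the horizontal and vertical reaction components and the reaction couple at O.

ΣF_x = 0: O_x = 0.
ΣF_y = 0: O_y − 25 − 5 = 0 → O_y = 30.00 kip.
ΣM about O: M_O − 25·8.8 − 5·14.2 = 0 → M_O = 291.0 kip·ft.

O_x = 0, O_y = 30.00 kip, M_O = 291.0 kip·ft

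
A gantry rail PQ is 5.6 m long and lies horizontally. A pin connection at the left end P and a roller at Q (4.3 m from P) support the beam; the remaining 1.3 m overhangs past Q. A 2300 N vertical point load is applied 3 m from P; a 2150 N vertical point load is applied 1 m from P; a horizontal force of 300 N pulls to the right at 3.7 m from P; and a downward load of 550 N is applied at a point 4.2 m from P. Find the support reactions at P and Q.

Moments about P: Q_y·4.3 − 2300·3 − 2150·1 − 550·4.2 = 0 → Q_y = 11360/4.3 = 2641.86 ≈ 2642 N.
ΣF_y = 0: P_y + 2641.86 − 2300 − 2150 − 550 = 0 → P_y = 2358 N.
ΣF_x = 0: P_x + 300 = 0 → P_x = -300.0 N.

P_x = -300.0 N, P_y = 2358 N, Q_y = 2642 N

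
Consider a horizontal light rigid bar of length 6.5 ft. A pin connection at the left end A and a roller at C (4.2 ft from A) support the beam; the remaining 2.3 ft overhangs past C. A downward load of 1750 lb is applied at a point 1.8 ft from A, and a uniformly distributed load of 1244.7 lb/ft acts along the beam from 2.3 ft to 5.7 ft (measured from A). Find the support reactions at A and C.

Resultant of the distributed load: 1244.7 × 3.4 = 4231.98 lb at 4 ft from A.
Moments about A: C_y·4.2 − 1750·1.8 − (1244.7·3.4)·4 = 0 → C_y = 20077.92/4.2 = 4780.46 ≈ 4780 lb.
ΣF_y = 0: A_y + 4780.46 − 1750 − 1244.7·3.4 = 0 → A_y = 1202 lb.
ΣF_x = 0: no horizontal applied forces, so A_x = 0.

A_x = 0, A_y = 1202 lb, C_y = 4780 lb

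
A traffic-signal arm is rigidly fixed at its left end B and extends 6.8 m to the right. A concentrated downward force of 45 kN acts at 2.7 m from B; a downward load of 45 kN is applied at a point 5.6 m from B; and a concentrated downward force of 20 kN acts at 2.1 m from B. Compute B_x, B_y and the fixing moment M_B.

B_x = 0, B_y = 110.0 kN, M_B = 415.5 kN·m

ΣF_x = 0: B_x = 0.
ΣF_y = 0: B_y − 45 − 45 − 20 = 0 → B_y = 110.0 kN.
ΣM about B: M_B − 45·2.7 − 45·5.6 − 20·2.1 = 0 → M_B = 415.5 kN·m.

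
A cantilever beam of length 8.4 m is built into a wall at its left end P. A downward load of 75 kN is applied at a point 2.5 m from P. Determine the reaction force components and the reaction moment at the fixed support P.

P_x = 0, P_y = 75.00 kN, M_P = 187.5 kN·m

ΣF_x = 0: P_x = 0.
ΣF_y = 0: P_y − 75 = 0 → P_y = 75.00 kN.
ΣM about P: M_P − 75·2.5 = 0 → M_P = 187.5 kN·m.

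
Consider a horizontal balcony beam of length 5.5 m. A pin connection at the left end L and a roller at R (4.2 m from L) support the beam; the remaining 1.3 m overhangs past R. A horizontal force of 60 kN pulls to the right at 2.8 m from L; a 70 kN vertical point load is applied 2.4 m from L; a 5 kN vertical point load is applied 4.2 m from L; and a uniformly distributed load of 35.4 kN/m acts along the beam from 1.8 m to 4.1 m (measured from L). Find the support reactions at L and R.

L_x = -60.00 kN, L_y = 54.23 kN, R_y = 102.2 kN

Resultant of the distributed load: 35.4 × 2.3 = 81.42 kN at 2.95 m from L.
Moments about L: R_y·4.2 − 70·2.4 − 5·4.2 − (35.4·2.3)·2.95 = 0 → R_y = 429.189/4.2 = 102.188 ≈ 102.2 kN.
ΣF_y = 0: L_y + 102.188 − 70 − 5 − 35.4·2.3 = 0 → L_y = 54.23 kN.
ΣF_x = 0: L_x + 60 = 0 → L_x = -60.00 kN.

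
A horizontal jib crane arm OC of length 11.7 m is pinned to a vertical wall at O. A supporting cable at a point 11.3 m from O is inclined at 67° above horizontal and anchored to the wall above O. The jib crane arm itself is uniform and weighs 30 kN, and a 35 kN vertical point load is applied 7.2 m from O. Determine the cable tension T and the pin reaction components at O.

ΣM about O: T·sin67°·11.3 − 30·5.85 − 35·7.2 = 0 → T = 427.5/(11.3·0.920505) = 41.099 ≈ 41.10 kN.
ΣF_x = 0: O_x − T·cos67° = 0 → O_x = 41.099 × 0.390731 = 16.06 kN.
ΣF_y = 0: O_y + T·sin67° − 30 − 35 = 0 → O_y = 65 − 41.099 × 0.920505 = 27.17 kN.

T = 41.10 kN, O_x = 16.06 kN, O_y = 27.17 kN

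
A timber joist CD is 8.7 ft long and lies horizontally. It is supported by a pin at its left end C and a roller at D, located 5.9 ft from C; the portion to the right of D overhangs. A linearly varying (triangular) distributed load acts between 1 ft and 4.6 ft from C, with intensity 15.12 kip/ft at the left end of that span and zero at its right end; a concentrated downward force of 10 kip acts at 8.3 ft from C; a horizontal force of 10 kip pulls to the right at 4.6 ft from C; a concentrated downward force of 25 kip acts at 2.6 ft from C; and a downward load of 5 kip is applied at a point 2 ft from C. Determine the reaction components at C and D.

C_x = -10.00 kip, C_y = 30.29 kip, D_y = 36.93 kip

Resultant of the triangular load: ½ × 15.12 × 3.6 = 27.216 kip, acting at 2.2 ft from C (one-third of the span from the peak).
Taking moments about C: D_y·5.9 − (½·15.12·3.6)·2.2 − 10·8.3 − 25·2.6 − 5·2 = 0 → D_y = 217.8752/5.9 = 36.928 ≈ 36.93 kip.
ΣF_y = 0: C_y + 36.928 − ½·15.12·3.6 − 10 − 25 − 5 = 0 → C_y = 30.29 kip.
ΣF_x = 0: C_x + 10 = 0 → C_x = -10.00 kip.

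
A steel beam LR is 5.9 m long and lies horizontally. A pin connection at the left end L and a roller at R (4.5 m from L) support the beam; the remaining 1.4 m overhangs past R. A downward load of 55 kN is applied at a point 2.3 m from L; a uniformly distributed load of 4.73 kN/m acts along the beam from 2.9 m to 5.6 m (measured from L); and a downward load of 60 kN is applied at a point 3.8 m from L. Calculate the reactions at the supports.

Resultant of the distributed load: 4.73 × 2.7 = 12.771 kN at 4.25 m from L.
Moments about L: R_y·4.5 − 55·2.3 − (4.73·2.7)·4.25 − 60·3.8 = 0 → R_y = 408.77675/4.5 = 90.8393 ≈ 90.84 kN.
ΣF_y = 0: L_y + 90.8393 − 55 − 4.73·2.7 − 60 = 0 → L_y = 36.93 kN.
ΣF_x = 0: no horizontal applied forces, so L_x = 0.

L_x = 0, L_y = 36.93 kN, R_y = 90.84 kN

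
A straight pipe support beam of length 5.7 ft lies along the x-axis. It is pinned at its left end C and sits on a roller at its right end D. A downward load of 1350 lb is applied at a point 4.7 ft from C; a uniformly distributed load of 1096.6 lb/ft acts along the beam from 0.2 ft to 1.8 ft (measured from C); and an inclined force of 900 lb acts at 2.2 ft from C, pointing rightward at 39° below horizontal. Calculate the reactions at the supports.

C_x = -699.4 lb, C_y = 2031 lb, D_y = 1640 lb

Resultant of the distributed load: 1096.6 × 1.6 = 1754.56 lb at 1 ft from C.
Taking moments about C: D_y·5.7 − 1350·4.7 − (1096.6·1.6)·1 − 900·sin39°·2.2 = 0 → D_y = 9345.61/5.7 = 1639.58 ≈ 1640 lb.
ΣF_y = 0: C_y + 1639.58 − 1350 − 1096.6·1.6 − 900·sin39° = 0 → C_y = 2031 lb.
ΣF_x = 0: C_x + 900·cos39° = 0 → C_x = -699.4 lb.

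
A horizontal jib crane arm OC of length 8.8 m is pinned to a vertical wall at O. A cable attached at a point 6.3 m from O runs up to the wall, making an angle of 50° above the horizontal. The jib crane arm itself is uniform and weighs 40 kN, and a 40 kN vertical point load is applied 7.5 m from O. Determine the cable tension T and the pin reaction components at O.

ΣM about O: T·sin50°·6.3 − 40·4.4 − 40·7.5 = 0 → T = 476/(6.3·0.766044) = 98.6308 ≈ 98.63 kN.
ΣF_x = 0: O_x − T·cos50° = 0 → O_x = 98.6308 × 0.642788 = 63.40 kN.
ΣF_y = 0: O_y + T·sin50° − 40 − 40 = 0 → O_y = 80 − 98.6308 × 0.766044 = 4.444 kN.

T = 98.63 kN, O_x = 63.40 kN, O_y = 4.444 kN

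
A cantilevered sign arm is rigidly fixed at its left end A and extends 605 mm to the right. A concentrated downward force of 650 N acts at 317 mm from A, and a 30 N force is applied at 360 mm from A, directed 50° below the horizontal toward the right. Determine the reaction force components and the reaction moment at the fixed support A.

ΣF_x = 0: A_x + 30·cos50° = 0 → A_x = -19.28 N.
ΣF_y = 0: A_y − 650 − 30·sin50° = 0 → A_y = 673.0 N.
ΣM about A: M_A − 650·317 − 30·sin50°·360 = 0 → M_A = 214300 N·mm.

A_x = -19.28 N, A_y = 673.0 N, M_A = 214300 N·mm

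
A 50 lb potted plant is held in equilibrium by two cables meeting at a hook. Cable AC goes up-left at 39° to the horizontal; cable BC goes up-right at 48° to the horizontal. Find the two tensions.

ΣF_x = 0: −T_AC·cos39° + T_BC·cos48° = 0 → T_BC = 1.16143·T_AC.
ΣF_y = 0: T_AC·sin39° + T_BC·sin48° = 50.
Substitute: T_AC·(0.62932 + 1.16143·0.743145) = 50 → T_AC = 33.5024 ≈ 33.50 lb.
Then T_BC = 1.16143 × 33.5024 = 38.91 lb.

T_AC = 33.50 lb, T_BC = 38.91 lb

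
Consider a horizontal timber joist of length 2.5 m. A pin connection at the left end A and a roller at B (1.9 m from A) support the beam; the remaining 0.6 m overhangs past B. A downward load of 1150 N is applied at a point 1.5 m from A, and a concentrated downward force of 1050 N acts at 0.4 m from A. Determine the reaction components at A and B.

Moments about A: B_y·1.9 − 1150·1.5 − 1050·0.4 = 0 → B_y = 2145/1.9 = 1128.95 ≈ 1129 N.
ΣF_y = 0: A_y + 1128.95 − 1150 − 1050 = 0 → A_y = 1071 N.
ΣF_x = 0: no horizontal applied forces, so A_x = 0.

A_x = 0, A_y = 1071 N, B_y = 1129 N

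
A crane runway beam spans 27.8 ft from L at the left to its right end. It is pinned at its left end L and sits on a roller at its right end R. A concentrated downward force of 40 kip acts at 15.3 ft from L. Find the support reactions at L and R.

L_x = 0, L_y = 17.99 kip, R_y = 22.01 kip

Moments about L: R_y·27.8 − 40·15.3 = 0 → R_y = 612/27.8 = 22.0144 ≈ 22.01 kip.
ΣF_y = 0: L_y + 22.0144 − 40 = 0 → L_y = 17.99 kip.
ΣF_x = 0: no horizontal applied forces, so L_x = 0.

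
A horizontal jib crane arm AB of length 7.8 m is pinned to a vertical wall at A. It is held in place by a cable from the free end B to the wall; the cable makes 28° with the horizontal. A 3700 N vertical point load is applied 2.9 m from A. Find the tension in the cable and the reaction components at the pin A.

ΣM about A: T·sin28°·7.8 − 3700·2.9 = 0 → T = 10730/(7.8·0.469472) = 2930.19 ≈ 2930 N.
ΣF_x = 0: A_x − T·cos28° = 0 → A_x = 2930.19 × 0.882948 = 2587 N.
ΣF_y = 0: A_y + T·sin28° − 3700 = 0 → A_y = 3700 − 2930.19 × 0.469472 = 2324 N.

T = 2930 N, A_x = 2587 N, A_y = 2324 N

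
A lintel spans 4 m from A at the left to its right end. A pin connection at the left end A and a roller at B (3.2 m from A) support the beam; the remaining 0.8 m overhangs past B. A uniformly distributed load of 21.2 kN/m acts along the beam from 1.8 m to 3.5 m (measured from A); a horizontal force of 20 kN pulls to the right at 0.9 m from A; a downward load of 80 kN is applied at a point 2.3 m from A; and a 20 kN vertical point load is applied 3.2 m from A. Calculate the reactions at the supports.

Resultant of the distributed load: 21.2 × 1.7 = 36.04 kN at 2.65 m from A.
Taking moments about A: B_y·3.2 − (21.2·1.7)·2.65 − 80·2.3 − 20·3.2 = 0 → B_y = 343.506/3.2 = 107.346 ≈ 107.3 kN.
ΣF_y = 0: A_y + 107.346 − 21.2·1.7 − 80 − 20 = 0 → A_y = 28.69 kN.
ΣF_x = 0: A_x + 20 = 0 → A_x = -20.00 kN.

A_x = -20.00 kN, A_y = 28.69 kN, B_y = 107.3 kN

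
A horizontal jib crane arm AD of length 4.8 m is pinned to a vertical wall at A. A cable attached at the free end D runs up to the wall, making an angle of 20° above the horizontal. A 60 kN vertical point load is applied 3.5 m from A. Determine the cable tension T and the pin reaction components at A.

T = 127.9 kN, A_x = 120.2 kN, A_y = 16.25 kN

ΣM about A: T·sin20°·4.8 − 60·3.5 = 0 → T = 210/(4.8·0.34202) = 127.916 ≈ 127.9 kN.
ΣF_x = 0: A_x − T·cos20° = 0 → A_x = 127.916 × 0.939693 = 120.2 kN.
ΣF_y = 0: A_y + T·sin20° − 60 = 0 → A_y = 60 − 127.916 × 0.34202 = 16.25 kN.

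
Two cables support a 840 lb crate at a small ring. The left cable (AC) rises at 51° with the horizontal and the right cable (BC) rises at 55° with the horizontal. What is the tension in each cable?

ΣF_x = 0: −T_AC·cos51° + T_BC·cos55° = 0 → T_BC = 1.09719·T_AC.
ΣF_y = 0: T_AC·sin51° + T_BC·sin55° = 840.
Substitute: T_AC·(0.777146 + 1.09719·0.819152) = 840 → T_AC = 501.22 ≈ 501.2 lb.
Then T_BC = 1.09719 × 501.22 = 549.9 lb.

T_AC = 501.2 lb, T_BC = 549.9 lb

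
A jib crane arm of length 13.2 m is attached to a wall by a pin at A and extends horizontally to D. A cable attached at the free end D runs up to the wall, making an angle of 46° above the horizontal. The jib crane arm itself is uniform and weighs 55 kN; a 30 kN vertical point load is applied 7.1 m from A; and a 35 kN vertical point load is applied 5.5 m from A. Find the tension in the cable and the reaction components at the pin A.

ΣM about A: T·sin46°·13.2 − 55·6.6 − 30·7.1 − 35·5.5 = 0 → T = 768.5/(13.2·0.71934) = 80.9349 ≈ 80.93 kN.
ΣF_x = 0: A_x − T·cos46° = 0 → A_x = 80.9349 × 0.694658 = 56.22 kN.
ΣF_y = 0: A_y + T·sin46° − 55 − 30 − 35 = 0 → A_y = 120 − 80.9349 × 0.71934 = 61.78 kN.

T = 80.93 kN, A_x = 56.22 kN, A_y = 61.78 kN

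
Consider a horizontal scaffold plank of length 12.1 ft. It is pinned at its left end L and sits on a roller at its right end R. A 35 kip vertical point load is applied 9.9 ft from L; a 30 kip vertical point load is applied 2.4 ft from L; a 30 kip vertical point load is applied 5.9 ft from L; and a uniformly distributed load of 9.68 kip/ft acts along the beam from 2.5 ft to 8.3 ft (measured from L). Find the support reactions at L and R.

Resultant of the distributed load: 9.68 × 5.8 = 56.144 kip at 5.4 ft from L.
ΣM about L: R_y·12.1 − 35·9.9 − 30·2.4 − 30·5.9 − (9.68·5.8)·5.4 = 0 → R_y = 898.6776/12.1 = 74.2709 ≈ 74.27 kip.
ΣF_y = 0: L_y + 74.2709 − 35 − 30 − 30 − 9.68·5.8 = 0 → L_y = 76.87 kip.
ΣF_x = 0: no horizontal applied forces, so L_x = 0.

L_x = 0, L_y = 76.87 kip, R_y = 74.27 kip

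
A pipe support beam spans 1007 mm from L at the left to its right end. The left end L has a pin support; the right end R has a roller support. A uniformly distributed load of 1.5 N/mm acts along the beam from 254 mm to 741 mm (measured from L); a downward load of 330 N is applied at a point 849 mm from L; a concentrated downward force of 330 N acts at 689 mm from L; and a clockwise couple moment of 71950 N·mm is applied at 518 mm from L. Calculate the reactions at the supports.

Resultant of the distributed load: 1.5 × 487 = 730.5 N at 497.5 mm from L.
Moments about L: R_y·1007 − (1.5·487)·497.5 − 330·849 − 330·689 − 71950 = 0 → R_y = 942913.75/1007 = 936.359 ≈ 936.4 N.
ΣF_y = 0: L_y + 936.359 − 1.5·487 − 330 − 330 = 0 → L_y = 454.1 N.
ΣF_x = 0: no horizontal applied forces, so L_x = 0.

L_x = 0, L_y = 454.1 N, R_y = 936.4 N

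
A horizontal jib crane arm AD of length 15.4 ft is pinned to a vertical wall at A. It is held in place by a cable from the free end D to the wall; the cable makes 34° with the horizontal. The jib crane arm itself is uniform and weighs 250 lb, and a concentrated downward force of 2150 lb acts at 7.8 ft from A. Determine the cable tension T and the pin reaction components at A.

T = 2171 lb, A_x = 1800 lb, A_y = 1186 lb

ΣM about A: T·sin34°·15.4 − 250·7.7 − 2150·7.8 = 0 → T = 18695/(15.4·0.559193) = 2170.92 ≈ 2171 lb.
ΣF_x = 0: A_x − T·cos34° = 0 → A_x = 2170.92 × 0.829038 = 1800 lb.
ΣF_y = 0: A_y + T·sin34° − 250 − 2150 = 0 → A_y = 2400 − 2170.92 × 0.559193 = 1186 lb.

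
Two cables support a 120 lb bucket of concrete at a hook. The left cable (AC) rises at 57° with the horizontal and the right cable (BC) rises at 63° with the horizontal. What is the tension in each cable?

ΣF_x = 0: −T_AC·cos57° + T_BC·cos63° = 0 → T_BC = 1.19967·T_AC.
ΣF_y = 0: T_AC·sin57° + T_BC·sin63° = 120.
Substitute: T_AC·(0.838671 + 1.19967·0.891007) = 120 → T_AC = 62.9068 ≈ 62.91 lb.
Then T_BC = 1.19967 × 62.9068 = 75.47 lb.

T_AC = 62.91 lb, T_BC = 75.47 lb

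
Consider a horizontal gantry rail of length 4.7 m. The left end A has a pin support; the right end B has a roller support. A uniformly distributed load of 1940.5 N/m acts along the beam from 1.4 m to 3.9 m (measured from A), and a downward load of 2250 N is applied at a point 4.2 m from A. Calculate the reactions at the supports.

Resultant of the distributed load: 1940.5 × 2.5 = 4851.25 N at 2.65 m from A.
ΣM about A: B_y·4.7 − (1940.5·2.5)·2.65 − 2250·4.2 = 0 → B_y = 22305.8125/4.7 = 4745.92 ≈ 4746 N.
ΣF_y = 0: A_y + 4745.92 − 1940.5·2.5 − 2250 = 0 → A_y = 2355 N.
ΣF_x = 0: no horizontal applied forces, so A_x = 0.

A_x = 0, A_y = 2355 N, B_y = 4746 N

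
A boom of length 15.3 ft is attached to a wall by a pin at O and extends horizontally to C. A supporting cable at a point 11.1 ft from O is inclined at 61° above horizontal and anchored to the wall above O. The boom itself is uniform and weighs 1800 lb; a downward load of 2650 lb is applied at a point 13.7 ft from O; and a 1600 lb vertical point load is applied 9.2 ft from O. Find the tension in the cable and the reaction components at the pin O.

ΣM about O: T·sin61°·11.1 − 1800·7.65 − 2650·13.7 − 1600·9.2 = 0 → T = 64795/(11.1·0.87462) = 6674.2 ≈ 6674 lb.
ΣF_x = 0: O_x − T·cos61° = 0 → O_x = 6674.2 × 0.48481 = 3236 lb.
ΣF_y = 0: O_y + T·sin61° − 1800 − 2650 − 1600 = 0 → O_y = 6050 − 6674.2 × 0.87462 = 212.6 lb.

T = 6674 lb, O_x = 3236 lb, O_y = 212.6 lb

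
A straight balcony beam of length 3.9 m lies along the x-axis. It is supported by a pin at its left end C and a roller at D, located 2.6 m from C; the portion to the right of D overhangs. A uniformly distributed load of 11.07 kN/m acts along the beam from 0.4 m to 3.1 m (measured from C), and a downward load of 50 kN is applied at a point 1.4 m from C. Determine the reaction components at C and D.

Resultant of the distributed load: 11.07 × 2.7 = 29.889 kN at 1.75 m from C.
Moments about C: D_y·2.6 − (11.07·2.7)·1.75 − 50·1.4 = 0 → D_y = 122.30575/2.6 = 47.0407 ≈ 47.04 kN.
ΣF_y = 0: C_y + 47.0407 − 11.07·2.7 − 50 = 0 → C_y = 32.85 kN.
ΣF_x = 0: no horizontal applied forces, so C_x = 0.

C_x = 0, C_y = 32.85 kN, D_y = 47.04 kN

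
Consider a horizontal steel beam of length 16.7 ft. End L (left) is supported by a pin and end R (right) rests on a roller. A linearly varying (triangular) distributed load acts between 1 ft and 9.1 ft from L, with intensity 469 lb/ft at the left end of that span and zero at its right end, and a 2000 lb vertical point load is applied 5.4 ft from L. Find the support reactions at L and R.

L_x = 0, L_y = 2832 lb, R_y = 1068 lb

Resultant of the triangular load: ½ × 469 × 8.1 = 1899.45 lb, acting at 3.7 ft from L (one-third of the span from the peak).
Moments about L: R_y·16.7 − (½·469·8.1)·3.7 − 2000·5.4 = 0 → R_y = 17827.965/16.7 = 1067.54 ≈ 1068 lb.
ΣF_y = 0: L_y + 1067.54 − ½·469·8.1 − 2000 = 0 → L_y = 2832 lb.
ΣF_x = 0: no horizontal applied forces, so L_x = 0.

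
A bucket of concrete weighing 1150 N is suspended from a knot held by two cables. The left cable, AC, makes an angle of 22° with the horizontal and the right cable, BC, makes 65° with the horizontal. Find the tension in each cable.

ΣF_x = 0: −T_AC·cos22° + T_BC·cos65° = 0 → T_BC = 2.1939·T_AC.
ΣF_y = 0: T_AC·sin22° + T_BC·sin65° = 1150.
Substitute: T_AC·(0.374607 + 2.1939·0.906308) = 1150 → T_AC = 486.679 ≈ 486.7 N.
Then T_BC = 2.1939 × 486.679 = 1068 N.

T_AC = 486.7 N, T_BC = 1068 N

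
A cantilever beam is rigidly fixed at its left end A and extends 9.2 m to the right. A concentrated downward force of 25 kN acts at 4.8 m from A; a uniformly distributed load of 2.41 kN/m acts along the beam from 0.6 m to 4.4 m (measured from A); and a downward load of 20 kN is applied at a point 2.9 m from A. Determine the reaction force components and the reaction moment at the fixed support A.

A_x = 0, A_y = 54.16 kN, M_A = 200.9 kN·m

Resultant of the distributed load: 2.41 × 3.8 = 9.158 kN at 2.5 m from A.
ΣF_x = 0: A_x = 0.
ΣF_y = 0: A_y − 25 − 2.41·3.8 − 20 = 0 → A_y = 54.16 kN.
ΣM about A: M_A − 25·4.8 − (2.41·3.8)·2.5 − 20·2.9 = 0 → M_A = 200.9 kN·m.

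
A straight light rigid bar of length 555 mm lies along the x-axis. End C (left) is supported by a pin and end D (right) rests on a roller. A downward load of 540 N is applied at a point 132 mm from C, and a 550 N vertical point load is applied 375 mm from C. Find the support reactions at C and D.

C_x = 0, C_y = 589.9 N, D_y = 500.1 N

ΣM about C: D_y·555 − 540·132 − 550·375 = 0 → D_y = 277530/555 = 500.054 ≈ 500.1 N.
ΣF_y = 0: C_y + 500.054 − 540 − 550 = 0 → C_y = 589.9 N.
ΣF_x = 0: no horizontal applied forces, so C_x = 0.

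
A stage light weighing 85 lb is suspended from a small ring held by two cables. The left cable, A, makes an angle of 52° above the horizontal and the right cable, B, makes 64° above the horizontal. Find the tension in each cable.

ΣF_x = 0: −T_A·cos52° + T_B·cos64° = 0 → T_B = 1.40443·T_A.
ΣF_y = 0: T_A·sin52° + T_B·sin64° = 85.
Substitute: T_A·(0.788011 + 1.40443·0.898794) = 85 → T_A = 41.4573 ≈ 41.46 lb.
Then T_B = 1.40443 × 41.4573 = 58.22 lb.

T_A = 41.46 lb, T_B = 58.22 lb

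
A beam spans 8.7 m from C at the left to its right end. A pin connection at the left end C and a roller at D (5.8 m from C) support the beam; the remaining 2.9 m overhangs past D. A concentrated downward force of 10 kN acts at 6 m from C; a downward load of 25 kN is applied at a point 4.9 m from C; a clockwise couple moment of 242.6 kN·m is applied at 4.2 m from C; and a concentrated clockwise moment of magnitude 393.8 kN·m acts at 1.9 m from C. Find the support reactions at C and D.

C_x = 0, C_y = -106.2 kN, D_y = 141.2 kN

Taking moments about C: D_y·5.8 − 10·6 − 25·4.9 − 242.6 − 393.8 = 0 → D_y = 818.9/5.8 = 141.19 ≈ 141.2 kN.
ΣF_y = 0: C_y + 141.19 − 10 − 25 = 0 → C_y = -106.2 kN.
ΣF_x = 0: no horizontal applied forces, so C_x = 0.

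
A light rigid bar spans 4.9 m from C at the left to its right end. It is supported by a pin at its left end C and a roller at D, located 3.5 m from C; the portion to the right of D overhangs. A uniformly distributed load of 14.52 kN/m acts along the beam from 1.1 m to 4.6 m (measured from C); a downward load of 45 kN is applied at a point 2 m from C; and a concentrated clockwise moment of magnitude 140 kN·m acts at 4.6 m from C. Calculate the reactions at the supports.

Resultant of the distributed load: 14.52 × 3.5 = 50.82 kN at 2.85 m from C.
Moments about C: D_y·3.5 − (14.52·3.5)·2.85 − 45·2 − 140 = 0 → D_y = 374.837/3.5 = 107.096 ≈ 107.1 kN.
ΣF_y = 0: C_y + 107.096 − 14.52·3.5 − 45 = 0 → C_y = -11.28 kN.
ΣF_x = 0: no horizontal applied forces, so C_x = 0.

C_x = 0, C_y = -11.28 kN, D_y = 107.1 kN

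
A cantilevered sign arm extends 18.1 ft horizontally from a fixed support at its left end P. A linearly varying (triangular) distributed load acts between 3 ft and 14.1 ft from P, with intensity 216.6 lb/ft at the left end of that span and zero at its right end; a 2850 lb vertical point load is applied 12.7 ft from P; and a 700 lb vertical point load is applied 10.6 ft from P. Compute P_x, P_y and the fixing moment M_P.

Resultant of the triangular load: ½ × 216.6 × 11.1 = 1202.13 lb, acting at 6.7 ft from P (one-third of the span from the peak).
ΣF_x = 0: P_x = 0.
ΣF_y = 0: P_y − ½·216.6·11.1 − 2850 − 700 = 0 → P_y = 4752 lb.
ΣM about P: M_P − (½·216.6·11.1)·6.7 − 2850·12.7 − 700·10.6 = 0 → M_P = 51670 lb·ft.

P_x = 0, P_y = 4752 lb, M_P = 51670 lb·ft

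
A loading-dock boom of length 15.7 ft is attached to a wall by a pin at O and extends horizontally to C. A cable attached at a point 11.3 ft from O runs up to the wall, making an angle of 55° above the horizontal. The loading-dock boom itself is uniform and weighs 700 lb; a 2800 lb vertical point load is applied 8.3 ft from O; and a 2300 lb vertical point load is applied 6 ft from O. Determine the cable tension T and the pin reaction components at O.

ΣM about O: T·sin55°·11.3 − 700·7.85 − 2800·8.3 − 2300·6 = 0 → T = 42535/(11.3·0.819152) = 4595.19 ≈ 4595 lb.
ΣF_x = 0: O_x − T·cos55° = 0 → O_x = 4595.19 × 0.573576 = 2636 lb.
ΣF_y = 0: O_y + T·sin55° − 700 − 2800 − 2300 = 0 → O_y = 5800 − 4595.19 × 0.819152 = 2036 lb.

T = 4595 lb, O_x = 2636 lb, O_y = 2036 lb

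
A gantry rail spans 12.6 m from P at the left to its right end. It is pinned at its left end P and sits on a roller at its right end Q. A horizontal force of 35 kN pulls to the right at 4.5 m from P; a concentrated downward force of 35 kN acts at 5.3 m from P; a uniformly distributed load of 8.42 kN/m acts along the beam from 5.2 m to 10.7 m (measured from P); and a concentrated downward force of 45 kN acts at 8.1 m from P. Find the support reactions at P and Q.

Resultant of the distributed load: 8.42 × 5.5 = 46.31 kN at 7.95 m from P.
ΣM about P: Q_y·12.6 − 35·5.3 − (8.42·5.5)·7.95 − 45·8.1 = 0 → Q_y = 918.1645/12.6 = 72.8702 ≈ 72.87 kN.
ΣF_y = 0: P_y + 72.8702 − 35 − 8.42·5.5 − 45 = 0 → P_y = 53.44 kN.
ΣF_x = 0: P_x + 35 = 0 → P_x = -35.00 kN.

P_x = -35.00 kN, P_y = 53.44 kN, Q_y = 72.87 kN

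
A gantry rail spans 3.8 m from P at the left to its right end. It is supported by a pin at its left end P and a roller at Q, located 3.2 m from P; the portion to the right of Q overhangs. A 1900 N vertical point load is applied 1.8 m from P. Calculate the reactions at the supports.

P_x = 0, P_y = 831.2 N, Q_y = 1069 N

Taking moments about P: Q_y·3.2 − 1900·1.8 = 0 → Q_y = 3420/3.2 = 1068.75 ≈ 1069 N.
ΣF_y = 0: P_y + 1068.75 − 1900 = 0 → P_y = 831.2 N.
ΣF_x = 0: no horizontal applied forces, so P_x = 0.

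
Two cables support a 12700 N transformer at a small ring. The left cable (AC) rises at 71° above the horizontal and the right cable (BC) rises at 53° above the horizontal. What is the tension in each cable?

T_AC = 9219 N, T_BC = 4987 N

ΣF_x = 0: −T_AC·cos71° + T_BC·cos53° = 0 → T_BC = 0.540977·T_AC.
ΣF_y = 0: T_AC·sin71° + T_BC·sin53° = 12700.
Substitute: T_AC·(0.945519 + 0.540977·0.798636) = 12700 → T_AC = 9219.18 ≈ 9219 N.
Then T_BC = 0.540977 × 9219.18 = 4987 N.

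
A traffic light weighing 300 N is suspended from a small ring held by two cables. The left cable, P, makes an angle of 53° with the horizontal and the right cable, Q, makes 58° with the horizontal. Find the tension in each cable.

T_P = 170.3 N, T_Q = 193.4 N

ΣF_x = 0: −T_P·cos53° + T_Q·cos58° = 0 → T_Q = 1.13567·T_P.
ΣF_y = 0: T_P·sin53° + T_Q·sin58° = 300.
Substitute: T_P·(0.798636 + 1.13567·0.848048) = 300 → T_P = 170.286 ≈ 170.3 N.
Then T_Q = 1.13567 × 170.286 = 193.4 N.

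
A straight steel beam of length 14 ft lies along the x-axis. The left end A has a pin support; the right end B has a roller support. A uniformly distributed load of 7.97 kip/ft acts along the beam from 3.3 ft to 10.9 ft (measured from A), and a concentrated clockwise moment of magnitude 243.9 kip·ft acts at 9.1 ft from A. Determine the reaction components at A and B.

A_x = 0, A_y = 12.43 kip, B_y = 48.14 kip

Resultant of the distributed load: 7.97 × 7.6 = 60.572 kip at 7.1 ft from A.
ΣM about A: B_y·14 − (7.97·7.6)·7.1 − 243.9 = 0 → B_y = 673.9612/14 = 48.1401 ≈ 48.14 kip.
ΣF_y = 0: A_y + 48.1401 − 7.97·7.6 = 0 → A_y = 12.43 kip.
ΣF_x = 0: no horizontal applied forces, so A_x = 0.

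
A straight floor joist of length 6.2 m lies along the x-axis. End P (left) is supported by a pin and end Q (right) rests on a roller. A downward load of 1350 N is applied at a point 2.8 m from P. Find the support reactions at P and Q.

Taking moments about P: Q_y·6.2 − 1350·2.8 = 0 → Q_y = 3780/6.2 = 609.677 ≈ 609.7 N.
ΣF_y = 0: P_y + 609.677 − 1350 = 0 → P_y = 740.3 N.
ΣF_x = 0: no horizontal applied forces, so P_x = 0.

P_x = 0, P_y = 740.3 N, Q_y = 609.7 N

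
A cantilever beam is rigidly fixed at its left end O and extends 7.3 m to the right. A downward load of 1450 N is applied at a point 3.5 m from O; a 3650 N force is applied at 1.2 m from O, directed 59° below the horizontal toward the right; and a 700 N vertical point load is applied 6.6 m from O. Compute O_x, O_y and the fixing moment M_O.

O_x = -1880 N, O_y = 5279 N, M_O = 13450 N·m

ΣF_x = 0: O_x + 3650·cos59° = 0 → O_x = -1880 N.
ΣF_y = 0: O_y − 1450 − 3650·sin59° − 700 = 0 → O_y = 5279 N.
ΣM about O: M_O − 1450·3.5 − 3650·sin59°·1.2 − 700·6.6 = 0 → M_O = 13450 N·m.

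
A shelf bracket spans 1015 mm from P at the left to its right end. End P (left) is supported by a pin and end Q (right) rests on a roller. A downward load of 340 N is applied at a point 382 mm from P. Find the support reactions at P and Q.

P_x = 0, P_y = 212.0 N, Q_y = 128.0 N

Moments about P: Q_y·1015 − 340·382 = 0 → Q_y = 129880/1015 = 127.961 ≈ 128.0 N.
ΣF_y = 0: P_y + 127.961 − 340 = 0 → P_y = 212.0 N.
ΣF_x = 0: no horizontal applied forces, so P_x = 0.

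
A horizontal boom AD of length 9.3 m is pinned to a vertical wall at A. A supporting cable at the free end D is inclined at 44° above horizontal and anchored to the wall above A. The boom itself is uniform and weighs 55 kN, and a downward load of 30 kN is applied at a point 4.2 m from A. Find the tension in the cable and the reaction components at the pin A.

ΣM about A: T·sin44°·9.3 − 55·4.65 − 30·4.2 = 0 → T = 381.75/(9.3·0.694658) = 59.0915 ≈ 59.09 kN.
ΣF_x = 0: A_x − T·cos44° = 0 → A_x = 59.0915 × 0.71934 = 42.51 kN.
ΣF_y = 0: A_y + T·sin44° − 55 − 30 = 0 → A_y = 85 − 59.0915 × 0.694658 = 43.95 kN.

T = 59.09 kN, A_x = 42.51 kN, A_y = 43.95 kN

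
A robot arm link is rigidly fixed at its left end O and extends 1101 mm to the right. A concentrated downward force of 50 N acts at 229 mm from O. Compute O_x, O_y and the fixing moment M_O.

ΣF_x = 0: O_x = 0.
ΣF_y = 0: O_y − 50 = 0 → O_y = 50.00 N.
ΣM about O: M_O − 50·229 = 0 → M_O = 11450 N·mm.

O_x = 0, O_y = 50.00 N, M_O = 11450 N·mm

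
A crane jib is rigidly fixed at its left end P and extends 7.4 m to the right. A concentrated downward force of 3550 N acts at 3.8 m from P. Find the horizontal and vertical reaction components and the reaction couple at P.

ΣF_x = 0: P_x = 0.
ΣF_y = 0: P_y − 3550 = 0 → P_y = 3550 N.
ΣM about P: M_P − 3550·3.8 = 0 → M_P = 13490 N·m.

P_x = 0, P_y = 3550 N, M_P = 13490 N·m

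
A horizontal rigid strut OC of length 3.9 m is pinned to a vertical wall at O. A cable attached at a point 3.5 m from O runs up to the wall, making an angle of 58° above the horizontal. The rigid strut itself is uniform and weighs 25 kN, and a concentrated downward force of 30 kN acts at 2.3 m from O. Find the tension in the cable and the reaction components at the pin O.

T = 39.67 kN, O_x = 21.02 kN, O_y = 21.36 kN

ΣM about O: T·sin58°·3.5 − 25·1.95 − 30·2.3 = 0 → T = 117.75/(3.5·0.848048) = 39.6709 ≈ 39.67 kN.
ΣF_x = 0: O_x − T·cos58° = 0 → O_x = 39.6709 × 0.529919 = 21.02 kN.
ΣF_y = 0: O_y + T·sin58° − 25 − 30 = 0 → O_y = 55 − 39.6709 × 0.848048 = 21.36 kN.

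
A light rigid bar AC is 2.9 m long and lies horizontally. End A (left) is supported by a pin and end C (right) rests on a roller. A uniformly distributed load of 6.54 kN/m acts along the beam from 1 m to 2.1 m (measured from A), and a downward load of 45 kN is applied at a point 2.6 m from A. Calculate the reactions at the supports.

A_x = 0, A_y = 8.004 kN, C_y = 44.19 kN

Resultant of the distributed load: 6.54 × 1.1 = 7.194 kN at 1.55 m from A.
Moments about A: C_y·2.9 − (6.54·1.1)·1.55 − 45·2.6 = 0 → C_y = 128.1507/2.9 = 44.1899 ≈ 44.19 kN.
ΣF_y = 0: A_y + 44.1899 − 6.54·1.1 − 45 = 0 → A_y = 8.004 kN.
ΣF_x = 0: no horizontal applied forces, so A_x = 0.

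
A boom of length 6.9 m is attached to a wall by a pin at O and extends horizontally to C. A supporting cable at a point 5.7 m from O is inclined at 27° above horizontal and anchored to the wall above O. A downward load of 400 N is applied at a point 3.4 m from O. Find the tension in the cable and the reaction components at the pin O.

ΣM about O: T·sin27°·5.7 − 400·3.4 = 0 → T = 1360/(5.7·0.45399) = 525.555 ≈ 525.6 N.
ΣF_x = 0: O_x − T·cos27° = 0 → O_x = 525.555 × 0.891007 = 468.3 N.
ΣF_y = 0: O_y + T·sin27° − 400 = 0 → O_y = 400 − 525.555 × 0.45399 = 161.4 N.

T = 525.6 N, O_x = 468.3 N, O_y = 161.4 N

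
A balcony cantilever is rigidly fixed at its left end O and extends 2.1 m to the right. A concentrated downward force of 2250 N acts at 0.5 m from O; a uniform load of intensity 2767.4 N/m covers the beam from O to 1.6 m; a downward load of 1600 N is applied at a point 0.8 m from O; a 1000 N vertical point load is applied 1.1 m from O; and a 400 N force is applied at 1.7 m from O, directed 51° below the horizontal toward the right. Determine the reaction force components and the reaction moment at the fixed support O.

Resultant of the distributed load: 2767.4 × 1.6 = 4427.84 N at 0.8 m from O.
ΣF_x = 0: O_x + 400·cos51° = 0 → O_x = -251.7 N.
ΣF_y = 0: O_y − 2250 − 2767.4·1.6 − 1600 − 1000 − 400·sin51° = 0 → O_y = 9589 N.
ΣM about O: M_O − 2250·0.5 − (2767.4·1.6)·0.8 − 1600·0.8 − 1000·1.1 − 400·sin51°·1.7 = 0 → M_O = 7576 N·m.

O_x = -251.7 N, O_y = 9589 N, M_O = 7576 N·m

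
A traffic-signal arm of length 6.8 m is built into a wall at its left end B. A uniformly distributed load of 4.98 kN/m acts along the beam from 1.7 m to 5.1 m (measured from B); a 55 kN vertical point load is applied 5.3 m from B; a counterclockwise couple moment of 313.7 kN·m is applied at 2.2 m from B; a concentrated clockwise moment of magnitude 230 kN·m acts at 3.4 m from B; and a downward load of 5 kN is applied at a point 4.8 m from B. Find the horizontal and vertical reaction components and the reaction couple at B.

B_x = 0, B_y = 76.93 kN, M_B = 289.4 kN·m

Resultant of the distributed load: 4.98 × 3.4 = 16.932 kN at 3.4 m from B.
ΣF_x = 0: B_x = 0.
ΣF_y = 0: B_y − 4.98·3.4 − 55 − 5 = 0 → B_y = 76.93 kN.
ΣM about B: M_B − (4.98·3.4)·3.4 − 55·5.3 + 313.7 − 230 − 5·4.8 = 0 → M_B = 289.4 kN·m.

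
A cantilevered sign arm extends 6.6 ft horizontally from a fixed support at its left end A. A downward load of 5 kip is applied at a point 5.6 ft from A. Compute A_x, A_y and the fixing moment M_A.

ΣF_x = 0: A_x = 0.
ΣF_y = 0: A_y − 5 = 0 → A_y = 5.000 kip.
ΣM about A: M_A − 5·5.6 = 0 → M_A = 28.00 kip·ft.

A_x = 0, A_y = 5.000 kip, M_A = 28.00 kip·ft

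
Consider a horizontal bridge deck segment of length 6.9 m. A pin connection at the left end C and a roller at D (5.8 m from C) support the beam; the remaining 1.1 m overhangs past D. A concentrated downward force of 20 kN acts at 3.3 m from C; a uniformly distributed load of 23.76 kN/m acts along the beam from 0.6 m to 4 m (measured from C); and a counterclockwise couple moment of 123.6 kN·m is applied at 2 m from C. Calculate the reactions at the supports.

C_x = 0, C_y = 78.68 kN, D_y = 22.10 kN

Resultant of the distributed load: 23.76 × 3.4 = 80.784 kN at 2.3 m from C.
Taking moments about C: D_y·5.8 − 20·3.3 − (23.76·3.4)·2.3 + 123.6 = 0 → D_y = 128.2032/5.8 = 22.104 ≈ 22.10 kN.
ΣF_y = 0: C_y + 22.104 − 20 − 23.76·3.4 = 0 → C_y = 78.68 kN.
ΣF_x = 0: no horizontal applied forces, so C_x = 0.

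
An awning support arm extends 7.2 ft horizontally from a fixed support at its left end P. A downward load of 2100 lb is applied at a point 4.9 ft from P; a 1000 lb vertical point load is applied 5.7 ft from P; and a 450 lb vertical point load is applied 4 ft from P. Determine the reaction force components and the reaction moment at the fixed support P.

ΣF_x = 0: P_x = 0.
ΣF_y = 0: P_y − 2100 − 1000 − 450 = 0 → P_y = 3550 lb.
ΣM about P: M_P − 2100·4.9 − 1000·5.7 − 450·4 = 0 → M_P = 17790 lb·ft.

P_x = 0, P_y = 3550 lb, M_P = 17790 lb·ft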